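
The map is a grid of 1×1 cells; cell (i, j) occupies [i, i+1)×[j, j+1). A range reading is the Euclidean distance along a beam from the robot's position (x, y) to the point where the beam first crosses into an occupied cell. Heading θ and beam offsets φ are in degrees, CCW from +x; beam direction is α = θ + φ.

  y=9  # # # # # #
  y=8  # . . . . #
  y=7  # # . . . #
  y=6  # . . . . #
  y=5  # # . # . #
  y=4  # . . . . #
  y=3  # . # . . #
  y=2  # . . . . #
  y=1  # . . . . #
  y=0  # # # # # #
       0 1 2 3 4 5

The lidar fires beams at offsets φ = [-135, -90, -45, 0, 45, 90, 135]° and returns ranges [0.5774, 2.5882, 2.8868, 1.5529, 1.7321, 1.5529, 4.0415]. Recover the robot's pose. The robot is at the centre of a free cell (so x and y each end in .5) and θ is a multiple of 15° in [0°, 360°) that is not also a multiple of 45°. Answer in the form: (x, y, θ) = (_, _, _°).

Candidates: 28 free-cell centres × 16 headings = 448 poses. Raycast each; keep the one whose scan matches to 4 dp.
  (1.5, 8.5, 150°): beam 1 = 1.9319 ≠ 0.5774 ✗
  (2.5, 7.5, 15°): beam 1 = 1.7321 ≠ 0.5774 ✗
  (2.5, 2.5, 300°): beam 1 = 1.5529 ≠ 0.5774 ✗
  …
  (3.5, 3.5, 345°): r_1=0.5774, r_2=2.5882, r_3=2.8868, r_4=1.5529, r_5=1.7321, r_6=1.5529, r_7=4.0415 — all match ✓
No second candidate reproduces the full scan.

(x, y, θ) = (3.5, 3.5, 345°)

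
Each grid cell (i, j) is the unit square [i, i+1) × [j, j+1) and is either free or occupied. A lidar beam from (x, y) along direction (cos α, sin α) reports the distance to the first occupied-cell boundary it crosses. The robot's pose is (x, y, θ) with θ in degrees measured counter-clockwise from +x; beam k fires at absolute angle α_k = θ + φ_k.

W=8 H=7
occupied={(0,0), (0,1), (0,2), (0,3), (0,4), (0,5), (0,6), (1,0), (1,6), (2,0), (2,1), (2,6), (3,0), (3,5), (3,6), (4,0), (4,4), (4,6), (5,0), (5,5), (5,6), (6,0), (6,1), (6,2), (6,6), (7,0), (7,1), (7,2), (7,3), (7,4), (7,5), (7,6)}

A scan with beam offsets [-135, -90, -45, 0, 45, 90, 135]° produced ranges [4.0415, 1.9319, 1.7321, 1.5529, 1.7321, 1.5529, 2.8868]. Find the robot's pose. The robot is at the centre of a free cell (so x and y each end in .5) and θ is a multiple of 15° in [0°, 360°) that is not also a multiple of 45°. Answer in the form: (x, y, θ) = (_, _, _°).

(x, y, θ) = (4.5, 2.5, 285°)

The pose lattice has 24·16 = 384 candidates. Test each by forward raycasting.
  (1.5, 5.5, 150°): beam 1 = 1.5529 ≠ 4.0415 ✗
  (4.5, 5.5, 120°): beam 1 = 0.5176 ≠ 4.0415 ✗
  (1.5, 3.5, 15°): beam 1 = 1.0000 ≠ 4.0415 ✗
  …
  (4.5, 2.5, 285°): r_1=4.0415, r_2=1.9319, r_3=1.7321, r_4=1.5529, r_5=1.7321, r_6=1.5529, r_7=2.8868 — all match ✓
No second candidate reproduces the full scan.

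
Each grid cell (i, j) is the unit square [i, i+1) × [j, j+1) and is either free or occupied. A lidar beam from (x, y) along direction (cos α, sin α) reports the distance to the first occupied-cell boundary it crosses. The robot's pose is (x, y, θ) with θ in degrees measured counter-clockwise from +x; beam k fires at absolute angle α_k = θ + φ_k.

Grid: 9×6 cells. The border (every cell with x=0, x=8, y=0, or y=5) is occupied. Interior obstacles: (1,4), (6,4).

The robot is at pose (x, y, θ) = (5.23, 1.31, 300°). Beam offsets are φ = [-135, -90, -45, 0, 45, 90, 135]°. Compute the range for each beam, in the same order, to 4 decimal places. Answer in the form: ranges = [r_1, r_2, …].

beam 1: φ=-135°, α=165°
  dir = (cos 165°, sin 165°) = (-0.9659, 0.2588); from cell (5,1)
  next x-line at t=0.2381, next y-line at t=2.6660; Δt_x=1.0353, Δt_y=3.8637
    x: enter (4,1) at t=0.2381
    x: enter (3,1) at t=1.2734
    x: enter (2,1) at t=2.3087
    y: enter (2,2) at t=2.6660
    x: enter (1,2) at t=3.3439
    x: enter (0,2) at t=4.3792 ← occupied
  → r_1 = 4.3792
beam 2: φ=-90°, α=210°
  dir = (cos 210°, sin 210°) = (-0.8660, -0.5000); from cell (5,1)
  next x-line at t=0.2656, next y-line at t=0.6200; Δt_x=1.1547, Δt_y=2.0000
    x: enter (4,1) at t=0.2656
    y: enter (4,0) at t=0.6200 ← occupied
  → r_2 = 0.6200
beam 3: φ=-45°, α=255°
  dir = (cos 255°, sin 255°) = (-0.2588, -0.9659); from cell (5,1)
  next x-line at t=0.8887, next y-line at t=0.3209; Δt_x=3.8637, Δt_y=1.0353
    y: enter (5,0) at t=0.3209 ← occupied
  → r_3 = 0.3209
beam 4: φ=0°, α=300°
  dir = (cos 300°, sin 300°) = (0.5000, -0.8660); from cell (5,1)
  next x-line at t=1.5400, next y-line at t=0.3580; Δt_x=2.0000, Δt_y=1.1547
    y: enter (5,0) at t=0.3580 ← occupied
  → r_4 = 0.3580
beam 5: φ=45°, α=345°
  dir = (cos 345°, sin 345°) = (0.9659, -0.2588); from cell (5,1)
  next x-line at t=0.7972, next y-line at t=1.1977; Δt_x=1.0353, Δt_y=3.8637
    x: enter (6,1) at t=0.7972
    y: enter (6,0) at t=1.1977 ← occupied
  → r_5 = 1.1977
beam 6: φ=90°, α=30°
  dir = (cos 30°, sin 30°) = (0.8660, 0.5000); from cell (5,1)
  next x-line at t=0.8891, next y-line at t=1.3800; Δt_x=1.1547, Δt_y=2.0000
    x: enter (6,1) at t=0.8891
    y: enter (6,2) at t=1.3800
    x: enter (7,2) at t=2.0438
    x: enter (8,2) at t=3.1985 ← occupied
  → r_6 = 3.1985
beam 7: φ=135°, α=75°
  dir = (cos 75°, sin 75°) = (0.2588, 0.9659); from cell (5,1)
  next x-line at t=2.9751, next y-line at t=0.7143; Δt_x=3.8637, Δt_y=1.0353
    y: enter (5,2) at t=0.7143
    y: enter (5,3) at t=1.7496
    y: enter (5,4) at t=2.7849
    x: enter (6,4) at t=2.9751 ← occupied
  → r_7 = 2.9751

ranges = [4.3792, 0.6200, 0.3209, 0.3580, 1.1977, 3.1985, 2.9751]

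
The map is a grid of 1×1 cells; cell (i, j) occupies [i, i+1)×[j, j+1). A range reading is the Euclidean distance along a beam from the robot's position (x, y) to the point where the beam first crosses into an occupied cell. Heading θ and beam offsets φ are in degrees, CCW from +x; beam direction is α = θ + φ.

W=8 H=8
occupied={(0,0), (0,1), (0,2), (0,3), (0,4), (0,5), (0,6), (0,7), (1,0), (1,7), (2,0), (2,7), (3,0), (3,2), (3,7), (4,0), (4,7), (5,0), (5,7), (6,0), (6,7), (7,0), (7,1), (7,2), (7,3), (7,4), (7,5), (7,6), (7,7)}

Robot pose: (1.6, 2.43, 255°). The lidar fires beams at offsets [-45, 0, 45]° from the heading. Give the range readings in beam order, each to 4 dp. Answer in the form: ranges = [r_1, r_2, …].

beam 1: φ=-45°, α=210°
  d=(-0.8660,-0.5000)  start (1,2)  tX=0.6928 tY=0.8600  stride 1/|dx|=1.1547 1/|dy|=2.0000
    cross x-line → (0,2), t=0.6928 (wall)
  → r_1 = 0.6928
beam 2: φ=0°, α=255°
  d=(-0.2588,-0.9659)  start (1,2)  tX=2.3182 tY=0.4452  stride 1/|dx|=3.8637 1/|dy|=1.0353
    cross y-line → (1,1), t=0.4452
    cross y-line → (1,0), t=1.4804 (wall)
  → r_2 = 1.4804
beam 3: φ=45°, α=300°
  d=(0.5000,-0.8660)  start (1,2)  tX=0.8000 tY=0.4965  stride 1/|dx|=2.0000 1/|dy|=1.1547
    cross y-line → (1,1), t=0.4965
    cross x-line → (2,1), t=0.8000
    cross y-line → (2,0), t=1.6512 (wall)
  → r_3 = 1.6512

ranges = [0.6928, 1.4804, 1.6512]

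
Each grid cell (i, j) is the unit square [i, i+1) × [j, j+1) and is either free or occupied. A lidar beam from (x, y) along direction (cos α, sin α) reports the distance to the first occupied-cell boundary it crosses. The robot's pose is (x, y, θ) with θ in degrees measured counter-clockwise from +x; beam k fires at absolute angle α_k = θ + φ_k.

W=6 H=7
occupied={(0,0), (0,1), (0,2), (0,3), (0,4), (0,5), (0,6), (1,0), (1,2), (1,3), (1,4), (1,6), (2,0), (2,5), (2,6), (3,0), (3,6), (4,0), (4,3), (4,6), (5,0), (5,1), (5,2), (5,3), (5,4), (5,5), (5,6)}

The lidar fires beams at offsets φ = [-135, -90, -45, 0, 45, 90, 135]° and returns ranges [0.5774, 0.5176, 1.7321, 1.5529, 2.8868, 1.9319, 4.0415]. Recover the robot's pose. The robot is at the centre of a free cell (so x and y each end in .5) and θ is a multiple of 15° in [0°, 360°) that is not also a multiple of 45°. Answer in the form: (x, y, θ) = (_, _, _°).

(x, y, θ) = (2.5, 2.5, 285°)

Candidates: 15 free-cell centres × 16 headings = 240 poses. Raycast each; keep the one whose scan matches to 4 dp.
  (4.5, 1.5, 150°): beam 1 = 0.5176 ≠ 0.5774 ✗
  (2.5, 2.5, 300°): beam 1 = 0.5176 ≠ 0.5774 ✗
  (2.5, 1.5, 75°): beam 2 = 1.9319 ≠ 0.5176 ✗
  …
  (2.5, 2.5, 285°): r_1=0.5774, r_2=0.5176, r_3=1.7321, r_4=1.5529, r_5=2.8868, r_6=1.9319, r_7=4.0415 — all match ✓
Unique over the lattice → pose = (2.5, 2.5, 285°).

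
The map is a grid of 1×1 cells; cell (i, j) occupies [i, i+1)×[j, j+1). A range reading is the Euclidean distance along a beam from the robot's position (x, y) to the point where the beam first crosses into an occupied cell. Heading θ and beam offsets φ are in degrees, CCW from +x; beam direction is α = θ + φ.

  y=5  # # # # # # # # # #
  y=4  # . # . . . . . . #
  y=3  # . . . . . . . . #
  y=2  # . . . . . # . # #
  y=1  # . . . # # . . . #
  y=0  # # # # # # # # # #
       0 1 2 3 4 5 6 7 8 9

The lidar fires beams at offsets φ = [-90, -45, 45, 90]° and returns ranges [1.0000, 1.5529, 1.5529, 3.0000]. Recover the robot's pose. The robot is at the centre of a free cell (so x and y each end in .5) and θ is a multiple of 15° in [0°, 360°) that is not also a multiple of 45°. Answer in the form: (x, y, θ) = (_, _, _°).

Enumerate (i+0.5, j+0.5, θ) over the 27 free cells and 16 admissible headings. For each, cast all 4 beams and compare to the given ranges.
  (6.5, 3.5, 150°): beam 1 = 1.7321 ≠ 1.0000 ✗
  (4.5, 3.5, 105°): beam 1 = 4.6587 ≠ 1.0000 ✗
  (5.5, 3.5, 150°): beam 1 = 1.7321 ≠ 1.0000 ✗
  (4.5, 2.5, 195°): beam 1 = 2.5882 ≠ 1.0000 ✗
  …
  (7.5, 3.5, 60°): r_1=1.0000, r_2=1.5529, r_3=1.5529, r_4=3.0000 — all match ✓
No second candidate reproduces the full scan.

(x, y, θ) = (7.5, 3.5, 60°)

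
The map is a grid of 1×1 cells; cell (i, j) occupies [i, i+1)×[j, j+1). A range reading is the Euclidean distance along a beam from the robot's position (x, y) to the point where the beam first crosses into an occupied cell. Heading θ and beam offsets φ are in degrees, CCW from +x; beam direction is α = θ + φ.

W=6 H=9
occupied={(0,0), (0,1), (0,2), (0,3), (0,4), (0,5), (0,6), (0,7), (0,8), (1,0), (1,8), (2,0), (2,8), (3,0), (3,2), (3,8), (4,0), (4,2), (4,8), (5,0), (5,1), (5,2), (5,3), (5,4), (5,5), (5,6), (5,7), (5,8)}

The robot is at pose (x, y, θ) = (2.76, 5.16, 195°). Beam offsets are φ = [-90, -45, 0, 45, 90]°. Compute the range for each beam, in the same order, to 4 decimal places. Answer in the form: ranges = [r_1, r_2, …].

ranges = [2.9402, 2.0323, 1.8221, 3.5200, 2.2362]

beam 1: φ=-90°, α=105°
  d=(-0.2588,0.9659)  start (2,5)  tX=2.9364 tY=0.8696  stride 1/|dx|=3.8637 1/|dy|=1.0353
    cross y-line → (2,6), t=0.8696
    cross y-line → (2,7), t=1.9049
    cross x-line → (1,7), t=2.9364
    cross y-line → (1,8), t=2.9402 (wall)
  → r_1 = 2.9402
beam 2: φ=-45°, α=150°
  d=(-0.8660,0.5000)  start (2,5)  tX=0.8776 tY=1.6800  stride 1/|dx|=1.1547 1/|dy|=2.0000
    cross x-line → (1,5), t=0.8776
    cross y-line → (1,6), t=1.6800
    cross x-line → (0,6), t=2.0323 (wall)
  → r_2 = 2.0323
beam 3: φ=0°, α=195°
  d=(-0.9659,-0.2588)  start (2,5)  tX=0.7868 tY=0.6182  stride 1/|dx|=1.0353 1/|dy|=3.8637
    cross y-line → (2,4), t=0.6182
    cross x-line → (1,4), t=0.7868
    cross x-line → (0,4), t=1.8221 (wall)
  → r_3 = 1.8221
beam 4: φ=45°, α=240°
  d=(-0.5000,-0.8660)  start (2,5)  tX=1.5200 tY=0.1848  stride 1/|dx|=2.0000 1/|dy|=1.1547
    cross y-line → (2,4), t=0.1848
    cross y-line → (2,3), t=1.3395
    cross x-line → (1,3), t=1.5200
    cross y-line → (1,2), t=2.4942
    cross x-line → (0,2), t=3.5200 (wall)
  → r_4 = 3.5200
beam 5: φ=90°, α=285°
  d=(0.2588,-0.9659)  start (2,5)  tX=0.9273 tY=0.1656  stride 1/|dx|=3.8637 1/|dy|=1.0353
    cross y-line → (2,4), t=0.1656
    cross x-line → (3,4), t=0.9273
    cross y-line → (3,3), t=1.2009
    cross y-line → (3,2), t=2.2362 (wall)
  → r_5 = 2.2362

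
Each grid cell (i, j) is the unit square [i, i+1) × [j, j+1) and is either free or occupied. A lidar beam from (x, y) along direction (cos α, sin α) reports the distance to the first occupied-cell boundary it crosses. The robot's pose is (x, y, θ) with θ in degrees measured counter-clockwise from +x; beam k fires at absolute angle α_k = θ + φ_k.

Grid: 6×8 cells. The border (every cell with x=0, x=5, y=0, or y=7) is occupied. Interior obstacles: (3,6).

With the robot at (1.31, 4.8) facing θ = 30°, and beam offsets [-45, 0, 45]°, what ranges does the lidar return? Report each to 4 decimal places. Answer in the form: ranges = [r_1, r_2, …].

ranges = [3.8202, 2.4000, 2.2776]

beam 1: φ=-45°, α=345°
  d=(0.9659,-0.2588)  start (1,4)  tX=0.7143 tY=3.0910  stride 1/|dx|=1.0353 1/|dy|=3.8637
    cross x-line → (2,4), t=0.7143
    cross x-line → (3,4), t=1.7496
    cross x-line → (4,4), t=2.7849
    cross y-line → (4,3), t=3.0910
    cross x-line → (5,3), t=3.8202 (wall)
  → r_1 = 3.8202
beam 2: φ=0°, α=30°
  d=(0.8660,0.5000)  start (1,4)  tX=0.7967 tY=0.4000  stride 1/|dx|=1.1547 1/|dy|=2.0000
    cross y-line → (1,5), t=0.4000
    cross x-line → (2,5), t=0.7967
    cross x-line → (3,5), t=1.9514
    cross y-line → (3,6), t=2.4000 (wall)
  → r_2 = 2.4000
beam 3: φ=45°, α=75°
  d=(0.2588,0.9659)  start (1,4)  tX=2.6660 tY=0.2071  stride 1/|dx|=3.8637 1/|dy|=1.0353
    cross y-line → (1,5), t=0.2071
    cross y-line → (1,6), t=1.2423
    cross y-line → (1,7), t=2.2776 (wall)
  → r_3 = 2.2776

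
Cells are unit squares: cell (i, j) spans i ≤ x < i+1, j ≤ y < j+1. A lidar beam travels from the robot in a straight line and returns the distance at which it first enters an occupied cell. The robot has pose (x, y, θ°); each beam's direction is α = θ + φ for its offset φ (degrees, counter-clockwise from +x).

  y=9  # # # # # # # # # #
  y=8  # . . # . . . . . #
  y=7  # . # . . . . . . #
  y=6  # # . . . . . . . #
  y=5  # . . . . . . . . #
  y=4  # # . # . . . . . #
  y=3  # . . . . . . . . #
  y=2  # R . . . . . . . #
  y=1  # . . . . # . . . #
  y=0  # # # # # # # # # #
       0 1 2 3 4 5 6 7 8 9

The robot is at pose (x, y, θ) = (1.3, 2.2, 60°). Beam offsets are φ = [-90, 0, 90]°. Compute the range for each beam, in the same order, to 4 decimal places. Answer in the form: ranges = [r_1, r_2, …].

ranges = [2.4000, 7.8520, 0.3464]

beam 1: φ=-90°, α=330°
  dir = (cos 330°, sin 330°) = (0.8660, -0.5000); from cell (1,2)
  next x-line at t=0.8083, next y-line at t=0.4000; Δt_x=1.1547, Δt_y=2.0000
    y: enter (1,1) at t=0.4000
    x: enter (2,1) at t=0.8083
    x: enter (3,1) at t=1.9630
    y: enter (3,0) at t=2.4000 ← occupied
  → r_1 = 2.4000
beam 2: φ=0°, α=60°
  dir = (cos 60°, sin 60°) = (0.5000, 0.8660); from cell (1,2)
  next x-line at t=1.4000, next y-line at t=0.9238; Δt_x=2.0000, Δt_y=1.1547
    y: enter (1,3) at t=0.9238
    x: enter (2,3) at t=1.4000
    y: enter (2,4) at t=2.0785
    y: enter (2,5) at t=3.2332
    x: enter (3,5) at t=3.4000
    y: enter (3,6) at t=4.3879
    x: enter (4,6) at t=5.4000
    y: enter (4,7) at t=5.5426
    y: enter (4,8) at t=6.6973
    x: enter (5,8) at t=7.4000
    y: enter (5,9) at t=7.8520 ← occupied
  → r_2 = 7.8520
beam 3: φ=90°, α=150°
  dir = (cos 150°, sin 150°) = (-0.8660, 0.5000); from cell (1,2)
  next x-line at t=0.3464, next y-line at t=1.6000; Δt_x=1.1547, Δt_y=2.0000
    x: enter (0,2) at t=0.3464 ← occupied
  → r_3 = 0.3464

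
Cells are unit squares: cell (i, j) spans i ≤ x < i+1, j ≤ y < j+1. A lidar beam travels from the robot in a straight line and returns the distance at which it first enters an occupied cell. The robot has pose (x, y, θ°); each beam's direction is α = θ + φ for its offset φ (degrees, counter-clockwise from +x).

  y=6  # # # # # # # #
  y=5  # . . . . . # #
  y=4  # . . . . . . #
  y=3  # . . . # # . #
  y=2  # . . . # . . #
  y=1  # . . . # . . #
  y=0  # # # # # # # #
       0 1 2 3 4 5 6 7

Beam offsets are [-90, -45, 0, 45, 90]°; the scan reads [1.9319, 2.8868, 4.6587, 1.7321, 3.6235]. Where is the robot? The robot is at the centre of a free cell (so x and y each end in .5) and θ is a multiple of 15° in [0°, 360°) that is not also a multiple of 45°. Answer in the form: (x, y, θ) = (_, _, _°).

Enumerate (i+0.5, j+0.5, θ) over the 25 free cells and 16 admissible headings. For each, cast all 5 beams and compare to the given ranges.
  (1.5, 1.5, 150°): beam 1 = 5.1962 ≠ 1.9319 ✗
  (1.5, 3.5, 255°): beam 1 = 0.5176 ≠ 1.9319 ✗
  (2.5, 5.5, 105°): beam 2 = 0.5774 ≠ 2.8868 ✗
  (6.5, 1.5, 195°): beam 2 = 1.7321 ≠ 2.8868 ✗
  …
  (3.5, 5.5, 255°): r_1=1.9319, r_2=2.8868, r_3=4.6587, r_4=1.7321, r_5=3.6235 — all match ✓
Unique over the lattice → pose = (3.5, 5.5, 255°).

(x, y, θ) = (3.5, 5.5, 255°)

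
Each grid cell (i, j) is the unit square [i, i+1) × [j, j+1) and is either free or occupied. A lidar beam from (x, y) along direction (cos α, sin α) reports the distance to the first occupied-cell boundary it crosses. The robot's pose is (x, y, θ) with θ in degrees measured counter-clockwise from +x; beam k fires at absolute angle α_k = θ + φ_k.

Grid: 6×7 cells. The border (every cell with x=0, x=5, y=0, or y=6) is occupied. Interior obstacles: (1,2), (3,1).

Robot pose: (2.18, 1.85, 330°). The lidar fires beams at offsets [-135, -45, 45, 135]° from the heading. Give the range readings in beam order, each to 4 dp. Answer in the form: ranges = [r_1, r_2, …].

ranges = [1.2216, 0.8800, 2.9195, 0.6955]

beam 1: φ=-135°, α=195°
  direction (-0.9659, -0.2588); cell (2,1); t to first gridline: x 0.1863, y 3.2841 (then +1.0353 / +3.8637)
    (1,1) via x @ 0.1863
    (0,1) via x @ 1.2216  # hit
  → r_1 = 1.2216
beam 2: φ=-45°, α=285°
  direction (0.2588, -0.9659); cell (2,1); t to first gridline: x 3.1682, y 0.8800 (then +3.8637 / +1.0353)
    (2,0) via y @ 0.8800  # hit
  → r_2 = 0.8800
beam 3: φ=45°, α=15°
  direction (0.9659, 0.2588); cell (2,1); t to first gridline: x 0.8489, y 0.5796 (then +1.0353 / +3.8637)
    (2,2) via y @ 0.5796
    (3,2) via x @ 0.8489
    (4,2) via x @ 1.8842
    (5,2) via x @ 2.9195  # hit
  → r_3 = 2.9195
beam 4: φ=135°, α=105°
  direction (-0.2588, 0.9659); cell (2,1); t to first gridline: x 0.6955, y 0.1553 (then +3.8637 / +1.0353)
    (2,2) via y @ 0.1553
    (1,2) via x @ 0.6955  # hit
  → r_4 = 0.6955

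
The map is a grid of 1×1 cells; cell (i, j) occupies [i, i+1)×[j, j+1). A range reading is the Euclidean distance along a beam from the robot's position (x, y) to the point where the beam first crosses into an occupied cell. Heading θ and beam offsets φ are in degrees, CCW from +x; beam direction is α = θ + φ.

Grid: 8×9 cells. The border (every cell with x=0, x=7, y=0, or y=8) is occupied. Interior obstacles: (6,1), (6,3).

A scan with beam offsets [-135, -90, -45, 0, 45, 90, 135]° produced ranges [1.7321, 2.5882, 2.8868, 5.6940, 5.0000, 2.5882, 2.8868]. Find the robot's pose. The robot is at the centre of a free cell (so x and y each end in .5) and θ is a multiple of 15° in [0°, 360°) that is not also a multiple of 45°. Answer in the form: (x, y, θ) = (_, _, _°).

(x, y, θ) = (3.5, 2.5, 75°)

The pose lattice has 40·16 = 640 candidates. Test each by forward raycasting.
  (4.5, 1.5, 30°): beam 1 = 0.5176 ≠ 1.7321 ✗
  (6.5, 7.5, 210°): beam 1 = 0.5176 ≠ 1.7321 ✗
  (4.5, 4.5, 240°): beam 1 = 3.6235 ≠ 1.7321 ✗
  (3.5, 6.5, 345°): beam 1 = 2.8868 ≠ 1.7321 ✗
  …
  (3.5, 2.5, 75°): r_1=1.7321, r_2=2.5882, r_3=2.8868, r_4=5.6940, r_5=5.0000, r_6=2.5882, r_7=2.8868 — all match ✓
Unique over the lattice → pose = (3.5, 2.5, 75°).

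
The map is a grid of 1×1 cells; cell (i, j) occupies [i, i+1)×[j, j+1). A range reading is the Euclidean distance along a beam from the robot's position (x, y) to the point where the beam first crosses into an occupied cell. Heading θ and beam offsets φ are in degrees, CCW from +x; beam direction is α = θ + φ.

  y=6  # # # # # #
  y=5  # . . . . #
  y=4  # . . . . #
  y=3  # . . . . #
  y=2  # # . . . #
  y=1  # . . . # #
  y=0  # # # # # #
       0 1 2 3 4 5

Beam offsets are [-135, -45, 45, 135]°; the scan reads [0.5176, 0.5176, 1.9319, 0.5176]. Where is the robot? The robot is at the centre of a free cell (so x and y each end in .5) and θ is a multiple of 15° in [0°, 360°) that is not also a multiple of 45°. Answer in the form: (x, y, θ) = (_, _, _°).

(x, y, θ) = (1.5, 1.5, 300°)

The pose lattice has 18·16 = 288 candidates. Test each by forward raycasting.
  (4.5, 2.5, 240°): beam 1 = 3.6235 ≠ 0.5176 ✗
  (4.5, 3.5, 105°): beam 1 = 0.5774 ≠ 0.5176 ✗
  (3.5, 2.5, 60°): beam 1 = 1.5529 ≠ 0.5176 ✗
  (4.5, 4.5, 15°): beam 1 = 4.0415 ≠ 0.5176 ✗
  …
  (1.5, 1.5, 300°): r_1=0.5176, r_2=0.5176, r_3=1.9319, r_4=0.5176 — all match ✓
Only this pose fits every beam.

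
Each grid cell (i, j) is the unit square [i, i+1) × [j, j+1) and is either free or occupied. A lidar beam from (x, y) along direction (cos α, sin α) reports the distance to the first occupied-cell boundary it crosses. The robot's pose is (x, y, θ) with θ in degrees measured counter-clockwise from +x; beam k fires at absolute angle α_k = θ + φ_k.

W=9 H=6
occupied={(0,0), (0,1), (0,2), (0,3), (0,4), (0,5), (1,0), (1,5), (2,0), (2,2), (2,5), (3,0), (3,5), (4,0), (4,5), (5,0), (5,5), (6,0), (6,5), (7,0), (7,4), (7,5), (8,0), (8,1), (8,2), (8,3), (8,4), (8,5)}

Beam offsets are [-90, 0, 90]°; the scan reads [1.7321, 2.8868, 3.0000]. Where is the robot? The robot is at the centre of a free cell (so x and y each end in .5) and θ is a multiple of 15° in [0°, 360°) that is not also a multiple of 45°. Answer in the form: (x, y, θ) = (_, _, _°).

Enumerate (i+0.5, j+0.5, θ) over the 26 free cells and 16 admissible headings. For each, cast all 3 beams and compare to the given ranges.
  (3.5, 4.5, 210°): beam 1 = 0.5774 ≠ 1.7321 ✗
  (5.5, 1.5, 60°): beam 1 = 1.0000 ≠ 1.7321 ✗
  (3.5, 4.5, 15°): beam 1 = 3.6235 ≠ 1.7321 ✗
  (4.5, 2.5, 330°): beam 2 = 3.0000 ≠ 2.8868 ✗
  …
  (6.5, 2.5, 120°): r_1=1.7321, r_2=2.8868, r_3=3.0000 — all match ✓
Only this pose fits every beam.

(x, y, θ) = (6.5, 2.5, 120°)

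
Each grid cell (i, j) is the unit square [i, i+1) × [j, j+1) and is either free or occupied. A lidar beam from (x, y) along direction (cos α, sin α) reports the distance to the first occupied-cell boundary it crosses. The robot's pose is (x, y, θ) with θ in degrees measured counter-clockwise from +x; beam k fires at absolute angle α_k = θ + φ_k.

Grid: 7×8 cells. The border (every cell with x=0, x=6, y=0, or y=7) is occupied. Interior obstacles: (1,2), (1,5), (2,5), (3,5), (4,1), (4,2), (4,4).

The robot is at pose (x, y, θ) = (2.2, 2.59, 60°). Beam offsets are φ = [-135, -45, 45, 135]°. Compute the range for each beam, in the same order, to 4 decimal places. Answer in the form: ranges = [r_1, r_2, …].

ranges = [1.6461, 3.9340, 2.4950, 0.2071]

beam 1: φ=-135°, α=285°
  cosα=0.2588 sinα=-0.9659 | (2,2) | tMaxX 3.0910 tMaxY 0.6108 | tΔX 3.8637 tΔY 1.0353
    t=0.6108 [y] (2,1)
    t=1.6461 [y] (2,0) — stop
  → r_1 = 1.6461
beam 2: φ=-45°, α=15°
  cosα=0.9659 sinα=0.2588 | (2,2) | tMaxX 0.8282 tMaxY 1.5841 | tΔX 1.0353 tΔY 3.8637
    t=0.8282 [x] (3,2)
    t=1.5841 [y] (3,3)
    t=1.8635 [x] (4,3)
    t=2.8988 [x] (5,3)
    t=3.9340 [x] (6,3) — stop
  → r_2 = 3.9340
beam 3: φ=45°, α=105°
  cosα=-0.2588 sinα=0.9659 | (2,2) | tMaxX 0.7727 tMaxY 0.4245 | tΔX 3.8637 tΔY 1.0353
    t=0.4245 [y] (2,3)
    t=0.7727 [x] (1,3)
    t=1.4597 [y] (1,4)
    t=2.4950 [y] (1,5) — stop
  → r_3 = 2.4950
beam 4: φ=135°, α=195°
  cosα=-0.9659 sinα=-0.2588 | (2,2) | tMaxX 0.2071 tMaxY 2.2796 | tΔX 1.0353 tΔY 3.8637
    t=0.2071 [x] (1,2) — stop
  → r_4 = 0.2071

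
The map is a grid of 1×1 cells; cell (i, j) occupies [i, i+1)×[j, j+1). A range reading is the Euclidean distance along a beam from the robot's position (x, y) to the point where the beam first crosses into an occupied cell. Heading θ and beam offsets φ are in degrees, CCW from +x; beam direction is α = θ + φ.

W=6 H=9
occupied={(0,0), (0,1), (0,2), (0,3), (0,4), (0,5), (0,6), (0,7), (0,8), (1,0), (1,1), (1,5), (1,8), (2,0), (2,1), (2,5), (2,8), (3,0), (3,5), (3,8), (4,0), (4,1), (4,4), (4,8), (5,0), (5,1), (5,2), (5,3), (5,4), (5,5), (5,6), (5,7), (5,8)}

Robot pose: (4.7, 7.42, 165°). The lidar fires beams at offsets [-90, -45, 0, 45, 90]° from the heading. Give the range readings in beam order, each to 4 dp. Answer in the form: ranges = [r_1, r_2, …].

beam 1: φ=-90°, α=75°
  direction (0.2588, 0.9659); cell (4,7); t to first gridline: x 1.1591, y 0.6005 (then +3.8637 / +1.0353)
    (4,8) via y @ 0.6005  # hit
  → r_1 = 0.6005
beam 2: φ=-45°, α=120°
  direction (-0.5000, 0.8660); cell (4,7); t to first gridline: x 1.4000, y 0.6697 (then +2.0000 / +1.1547)
    (4,8) via y @ 0.6697  # hit
  → r_2 = 0.6697
beam 3: φ=0°, α=165°
  direction (-0.9659, 0.2588); cell (4,7); t to first gridline: x 0.7247, y 2.2409 (then +1.0353 / +3.8637)
    (3,7) via x @ 0.7247
    (2,7) via x @ 1.7600
    (2,8) via y @ 2.2409  # hit
  → r_3 = 2.2409
beam 4: φ=45°, α=210°
  direction (-0.8660, -0.5000); cell (4,7); t to first gridline: x 0.8083, y 0.8400 (then +1.1547 / +2.0000)
    (3,7) via x @ 0.8083
    (3,6) via y @ 0.8400
    (2,6) via x @ 1.9630
    (2,5) via y @ 2.8400  # hit
  → r_4 = 2.8400
beam 5: φ=90°, α=255°
  direction (-0.2588, -0.9659); cell (4,7); t to first gridline: x 2.7046, y 0.4348 (then +3.8637 / +1.0353)
    (4,6) via y @ 0.4348
    (4,5) via y @ 1.4701
    (4,4) via y @ 2.5054  # hit
  → r_5 = 2.5054

ranges = [0.6005, 0.6697, 2.2409, 2.8400, 2.5054]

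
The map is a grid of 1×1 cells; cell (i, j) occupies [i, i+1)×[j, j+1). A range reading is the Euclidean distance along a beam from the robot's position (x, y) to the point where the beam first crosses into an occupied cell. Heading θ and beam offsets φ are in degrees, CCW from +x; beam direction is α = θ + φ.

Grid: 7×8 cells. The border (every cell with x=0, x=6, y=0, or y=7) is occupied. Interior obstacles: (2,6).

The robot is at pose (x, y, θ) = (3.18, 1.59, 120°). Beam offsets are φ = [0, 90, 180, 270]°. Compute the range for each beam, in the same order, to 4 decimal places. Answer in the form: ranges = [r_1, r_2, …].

beam 1: φ=0°, α=120°
  d=(-0.5000,0.8660)  start (3,1)  tX=0.3600 tY=0.4734  stride 1/|dx|=2.0000 1/|dy|=1.1547
    cross x-line → (2,1), t=0.3600
    cross y-line → (2,2), t=0.4734
    cross y-line → (2,3), t=1.6281
    cross x-line → (1,3), t=2.3600
    cross y-line → (1,4), t=2.7828
    cross y-line → (1,5), t=3.9375
    cross x-line → (0,5), t=4.3600 (wall)
  → r_1 = 4.3600
beam 2: φ=90°, α=210°
  d=(-0.8660,-0.5000)  start (3,1)  tX=0.2078 tY=1.1800  stride 1/|dx|=1.1547 1/|dy|=2.0000
    cross x-line → (2,1), t=0.2078
    cross y-line → (2,0), t=1.1800 (wall)
  → r_2 = 1.1800
beam 3: φ=180°, α=300°
  d=(0.5000,-0.8660)  start (3,1)  tX=1.6400 tY=0.6813  stride 1/|dx|=2.0000 1/|dy|=1.1547
    cross y-line → (3,0), t=0.6813 (wall)
  → r_3 = 0.6813
beam 4: φ=270°, α=30°
  d=(0.8660,0.5000)  start (3,1)  tX=0.9469 tY=0.8200  stride 1/|dx|=1.1547 1/|dy|=2.0000
    cross y-line → (3,2), t=0.8200
    cross x-line → (4,2), t=0.9469
    cross x-line → (5,2), t=2.1016
    cross y-line → (5,3), t=2.8200
    cross x-line → (6,3), t=3.2563 (wall)
  → r_4 = 3.2563

ranges = [4.3600, 1.1800, 0.6813, 3.2563]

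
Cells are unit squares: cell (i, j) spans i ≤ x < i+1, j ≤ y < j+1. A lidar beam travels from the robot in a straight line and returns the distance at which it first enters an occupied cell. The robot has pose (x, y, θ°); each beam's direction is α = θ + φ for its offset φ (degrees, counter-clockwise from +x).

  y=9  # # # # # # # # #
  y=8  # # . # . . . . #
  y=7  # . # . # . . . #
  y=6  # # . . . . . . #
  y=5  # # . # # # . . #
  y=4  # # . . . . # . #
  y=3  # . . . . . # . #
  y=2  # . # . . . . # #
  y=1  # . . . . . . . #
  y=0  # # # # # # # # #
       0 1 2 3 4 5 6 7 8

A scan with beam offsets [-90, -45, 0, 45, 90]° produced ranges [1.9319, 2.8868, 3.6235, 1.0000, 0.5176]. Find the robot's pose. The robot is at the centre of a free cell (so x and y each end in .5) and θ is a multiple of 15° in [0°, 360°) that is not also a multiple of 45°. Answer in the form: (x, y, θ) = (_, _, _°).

Enumerate (i+0.5, j+0.5, θ) over the 42 free cells and 16 admissible headings. For each, cast all 5 beams and compare to the given ranges.
  (3.5, 6.5, 105°): beam 1 = 4.6587 ≠ 1.9319 ✗
  (1.5, 7.5, 195°): beam 1 = 0.5176 ≠ 1.9319 ✗
  (5.5, 8.5, 120°): beam 1 = 1.0000 ≠ 1.9319 ✗
  (7.5, 6.5, 330°): beam 1 = 1.7321 ≠ 1.9319 ✗
  (1.5, 2.5, 75°): beam 1 = 0.5176 ≠ 1.9319 ✗
  …
  (7.5, 8.5, 255°): r_1=1.9319, r_2=2.8868, r_3=3.6235, r_4=1.0000, r_5=0.5176 — all match ✓
Unique over the lattice → pose = (7.5, 8.5, 255°).

(x, y, θ) = (7.5, 8.5, 255°)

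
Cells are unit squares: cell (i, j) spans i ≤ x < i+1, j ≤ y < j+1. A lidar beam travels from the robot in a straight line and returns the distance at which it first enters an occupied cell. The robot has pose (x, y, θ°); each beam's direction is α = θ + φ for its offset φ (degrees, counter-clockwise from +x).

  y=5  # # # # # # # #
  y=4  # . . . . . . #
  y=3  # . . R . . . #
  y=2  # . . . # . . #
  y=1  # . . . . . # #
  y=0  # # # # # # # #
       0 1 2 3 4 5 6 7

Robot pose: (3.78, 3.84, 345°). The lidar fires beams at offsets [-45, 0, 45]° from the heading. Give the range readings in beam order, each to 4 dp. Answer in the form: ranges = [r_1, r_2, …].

beam 1: φ=-45°, α=300°
  direction (0.5000, -0.8660); cell (3,3); t to first gridline: x 0.4400, y 0.9699 (then +2.0000 / +1.1547)
    (4,3) via x @ 0.4400
    (4,2) via y @ 0.9699  # hit
  → r_1 = 0.9699
beam 2: φ=0°, α=345°
  direction (0.9659, -0.2588); cell (3,3); t to first gridline: x 0.2278, y 3.2455 (then +1.0353 / +3.8637)
    (4,3) via x @ 0.2278
    (5,3) via x @ 1.2630
    (6,3) via x @ 2.2983
    (6,2) via y @ 3.2455
    (7,2) via x @ 3.3336  # hit
  → r_2 = 3.3336
beam 3: φ=45°, α=30°
  direction (0.8660, 0.5000); cell (3,3); t to first gridline: x 0.2540, y 0.3200 (then +1.1547 / +2.0000)
    (4,3) via x @ 0.2540
    (4,4) via y @ 0.3200
    (5,4) via x @ 1.4087
    (5,5) via y @ 2.3200  # hit
  → r_3 = 2.3200

ranges = [0.9699, 3.3336, 2.3200]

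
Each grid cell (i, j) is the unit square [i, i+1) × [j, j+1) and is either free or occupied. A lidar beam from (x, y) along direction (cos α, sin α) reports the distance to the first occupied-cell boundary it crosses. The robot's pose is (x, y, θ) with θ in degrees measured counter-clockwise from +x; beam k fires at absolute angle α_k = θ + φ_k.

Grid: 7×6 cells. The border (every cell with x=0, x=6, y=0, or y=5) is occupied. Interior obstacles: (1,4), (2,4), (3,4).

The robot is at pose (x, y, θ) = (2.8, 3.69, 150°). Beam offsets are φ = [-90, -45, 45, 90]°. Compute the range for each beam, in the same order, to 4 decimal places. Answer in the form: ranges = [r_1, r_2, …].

beam 1: φ=-90°, α=60°
  cosα=0.5000 sinα=0.8660 | (2,3) | tMaxX 0.4000 tMaxY 0.3580 | tΔX 2.0000 tΔY 1.1547
    t=0.3580 [y] (2,4) — stop
  → r_1 = 0.3580
beam 2: φ=-45°, α=105°
  cosα=-0.2588 sinα=0.9659 | (2,3) | tMaxX 3.0910 tMaxY 0.3209 | tΔX 3.8637 tΔY 1.0353
    t=0.3209 [y] (2,4) — stop
  → r_2 = 0.3209
beam 3: φ=45°, α=195°
  cosα=-0.9659 sinα=-0.2588 | (2,3) | tMaxX 0.8282 tMaxY 2.6660 | tΔX 1.0353 tΔY 3.8637
    t=0.8282 [x] (1,3)
    t=1.8635 [x] (0,3) — stop
  → r_3 = 1.8635
beam 4: φ=90°, α=240°
  cosα=-0.5000 sinα=-0.8660 | (2,3) | tMaxX 1.6000 tMaxY 0.7967 | tΔX 2.0000 tΔY 1.1547
    t=0.7967 [y] (2,2)
    t=1.6000 [x] (1,2)
    t=1.9514 [y] (1,1)
    t=3.1061 [y] (1,0) — stop
  → r_4 = 3.1061

ranges = [0.3580, 0.3209, 1.8635, 3.1061]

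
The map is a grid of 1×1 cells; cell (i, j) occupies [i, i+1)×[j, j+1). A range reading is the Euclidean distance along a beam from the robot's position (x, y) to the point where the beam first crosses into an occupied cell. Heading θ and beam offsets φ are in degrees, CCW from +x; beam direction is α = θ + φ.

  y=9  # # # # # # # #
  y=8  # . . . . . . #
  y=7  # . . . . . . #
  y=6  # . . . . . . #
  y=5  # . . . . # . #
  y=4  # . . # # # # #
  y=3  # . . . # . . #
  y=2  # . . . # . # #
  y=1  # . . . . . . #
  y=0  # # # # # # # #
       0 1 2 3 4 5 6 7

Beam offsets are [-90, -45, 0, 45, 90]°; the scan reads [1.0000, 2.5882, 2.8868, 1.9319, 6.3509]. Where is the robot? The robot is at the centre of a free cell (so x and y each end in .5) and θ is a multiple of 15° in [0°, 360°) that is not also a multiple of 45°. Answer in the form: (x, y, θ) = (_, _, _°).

Enumerate (i+0.5, j+0.5, θ) over the 40 free cells and 16 admissible headings. For each, cast all 5 beams and compare to the given ranges.
  (3.5, 1.5, 240°): beam 1 = 2.8868 ≠ 1.0000 ✗
  (6.5, 8.5, 165°): beam 1 = 0.5176 ≠ 1.0000 ✗
  (4.5, 8.5, 150°): beam 1 = 0.5774 ≠ 1.0000 ✗
  (3.5, 5.5, 15°): beam 1 = 0.5176 ≠ 1.0000 ✗
  …
  (1.5, 3.5, 330°): r_1=1.0000, r_2=2.5882, r_3=2.8868, r_4=1.9319, r_5=6.3509 — all match ✓
Unique over the lattice → pose = (1.5, 3.5, 330°).

(x, y, θ) = (1.5, 3.5, 330°)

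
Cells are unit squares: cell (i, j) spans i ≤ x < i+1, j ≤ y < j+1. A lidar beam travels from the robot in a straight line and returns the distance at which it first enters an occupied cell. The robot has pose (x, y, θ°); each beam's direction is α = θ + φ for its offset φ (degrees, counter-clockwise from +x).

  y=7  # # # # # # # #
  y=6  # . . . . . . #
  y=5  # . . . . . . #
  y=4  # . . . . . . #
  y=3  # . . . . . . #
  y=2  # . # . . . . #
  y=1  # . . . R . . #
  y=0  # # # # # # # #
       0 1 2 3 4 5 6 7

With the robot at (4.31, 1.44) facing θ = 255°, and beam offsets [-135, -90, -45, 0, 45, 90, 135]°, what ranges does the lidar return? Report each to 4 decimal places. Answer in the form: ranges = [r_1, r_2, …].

beam 1: φ=-135°, α=120°
  direction (-0.5000, 0.8660); cell (4,1); t to first gridline: x 0.6200, y 0.6466 (then +2.0000 / +1.1547)
    (3,1) via x @ 0.6200
    (3,2) via y @ 0.6466
    (3,3) via y @ 1.8013
    (2,3) via x @ 2.6200
    (2,4) via y @ 2.9560
    (2,5) via y @ 4.1107
    (1,5) via x @ 4.6200
    (1,6) via y @ 5.2654
    (1,7) via y @ 6.4201  # hit
  → r_1 = 6.4201
beam 2: φ=-90°, α=165°
  direction (-0.9659, 0.2588); cell (4,1); t to first gridline: x 0.3209, y 2.1637 (then +1.0353 / +3.8637)
    (3,1) via x @ 0.3209
    (2,1) via x @ 1.3562
    (2,2) via y @ 2.1637  # hit
  → r_2 = 2.1637
beam 3: φ=-45°, α=210°
  direction (-0.8660, -0.5000); cell (4,1); t to first gridline: x 0.3580, y 0.8800 (then +1.1547 / +2.0000)
    (3,1) via x @ 0.3580
    (3,0) via y @ 0.8800  # hit
  → r_3 = 0.8800
beam 4: φ=0°, α=255°
  direction (-0.2588, -0.9659); cell (4,1); t to first gridline: x 1.1977, y 0.4555 (then +3.8637 / +1.0353)
    (4,0) via y @ 0.4555  # hit
  → r_4 = 0.4555
beam 5: φ=45°, α=300°
  direction (0.5000, -0.8660); cell (4,1); t to first gridline: x 1.3800, y 0.5081 (then +2.0000 / +1.1547)
    (4,0) via y @ 0.5081  # hit
  → r_5 = 0.5081
beam 6: φ=90°, α=345°
  direction (0.9659, -0.2588); cell (4,1); t to first gridline: x 0.7143, y 1.7000 (then +1.0353 / +3.8637)
    (5,1) via x @ 0.7143
    (5,0) via y @ 1.7000  # hit
  → r_6 = 1.7000
beam 7: φ=135°, α=30°
  direction (0.8660, 0.5000); cell (4,1); t to first gridline: x 0.7967, y 1.1200 (then +1.1547 / +2.0000)
    (5,1) via x @ 0.7967
    (5,2) via y @ 1.1200
    (6,2) via x @ 1.9514
    (7,2) via x @ 3.1061  # hit
  → r_7 = 3.1061

ranges = [6.4201, 2.1637, 0.8800, 0.4555, 0.5081, 1.7000, 3.1061]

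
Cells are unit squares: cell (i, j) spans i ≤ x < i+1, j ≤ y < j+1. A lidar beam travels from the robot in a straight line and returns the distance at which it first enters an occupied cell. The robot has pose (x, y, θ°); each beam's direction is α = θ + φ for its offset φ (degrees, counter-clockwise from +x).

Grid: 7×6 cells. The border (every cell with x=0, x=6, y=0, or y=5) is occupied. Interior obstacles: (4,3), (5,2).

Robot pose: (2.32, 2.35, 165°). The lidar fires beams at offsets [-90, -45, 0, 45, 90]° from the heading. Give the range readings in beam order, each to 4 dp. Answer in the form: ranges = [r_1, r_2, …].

ranges = [2.7435, 2.6400, 1.3666, 1.5242, 1.3976]

beam 1: φ=-90°, α=75°
  d=(0.2588,0.9659)  start (2,2)  tX=2.6273 tY=0.6729  stride 1/|dx|=3.8637 1/|dy|=1.0353
    cross y-line → (2,3), t=0.6729
    cross y-line → (2,4), t=1.7082
    cross x-line → (3,4), t=2.6273
    cross y-line → (3,5), t=2.7435 (wall)
  → r_1 = 2.7435
beam 2: φ=-45°, α=120°
  d=(-0.5000,0.8660)  start (2,2)  tX=0.6400 tY=0.7506  stride 1/|dx|=2.0000 1/|dy|=1.1547
    cross x-line → (1,2), t=0.6400
    cross y-line → (1,3), t=0.7506
    cross y-line → (1,4), t=1.9053
    cross x-line → (0,4), t=2.6400 (wall)
  → r_2 = 2.6400
beam 3: φ=0°, α=165°
  d=(-0.9659,0.2588)  start (2,2)  tX=0.3313 tY=2.5114  stride 1/|dx|=1.0353 1/|dy|=3.8637
    cross x-line → (1,2), t=0.3313
    cross x-line → (0,2), t=1.3666 (wall)
  → r_3 = 1.3666
beam 4: φ=45°, α=210°
  d=(-0.8660,-0.5000)  start (2,2)  tX=0.3695 tY=0.7000  stride 1/|dx|=1.1547 1/|dy|=2.0000
    cross x-line → (1,2), t=0.3695
    cross y-line → (1,1), t=0.7000
    cross x-line → (0,1), t=1.5242 (wall)
  → r_4 = 1.5242
beam 5: φ=90°, α=255°
  d=(-0.2588,-0.9659)  start (2,2)  tX=1.2364 tY=0.3623  stride 1/|dx|=3.8637 1/|dy|=1.0353
    cross y-line → (2,1), t=0.3623
    cross x-line → (1,1), t=1.2364
    cross y-line → (1,0), t=1.3976 (wall)
  → r_5 = 1.3976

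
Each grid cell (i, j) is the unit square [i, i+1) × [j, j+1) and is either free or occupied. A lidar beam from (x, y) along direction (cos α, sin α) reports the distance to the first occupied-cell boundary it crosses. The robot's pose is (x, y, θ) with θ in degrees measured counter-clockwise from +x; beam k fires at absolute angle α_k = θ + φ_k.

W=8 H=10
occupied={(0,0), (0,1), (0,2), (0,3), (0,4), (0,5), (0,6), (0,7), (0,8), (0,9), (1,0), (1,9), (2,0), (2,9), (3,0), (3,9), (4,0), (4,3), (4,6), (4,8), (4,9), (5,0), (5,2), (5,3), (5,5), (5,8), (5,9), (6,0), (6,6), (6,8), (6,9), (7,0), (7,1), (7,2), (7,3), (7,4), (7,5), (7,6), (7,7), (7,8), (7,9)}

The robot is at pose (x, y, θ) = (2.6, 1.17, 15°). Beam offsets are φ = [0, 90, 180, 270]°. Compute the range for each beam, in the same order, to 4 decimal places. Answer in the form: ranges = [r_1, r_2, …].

ranges = [3.2069, 6.1819, 0.6568, 0.1760]

beam 1: φ=0°, α=15°
  d=(0.9659,0.2588)  start (2,1)  tX=0.4141 tY=3.2069  stride 1/|dx|=1.0353 1/|dy|=3.8637
    cross x-line → (3,1), t=0.4141
    cross x-line → (4,1), t=1.4494
    cross x-line → (5,1), t=2.4847
    cross y-line → (5,2), t=3.2069 (wall)
  → r_1 = 3.2069
beam 2: φ=90°, α=105°
  d=(-0.2588,0.9659)  start (2,1)  tX=2.3182 tY=0.8593  stride 1/|dx|=3.8637 1/|dy|=1.0353
    cross y-line → (2,2), t=0.8593
    cross y-line → (2,3), t=1.8946
    cross x-line → (1,3), t=2.3182
    cross y-line → (1,4), t=2.9298
    cross y-line → (1,5), t=3.9651
    cross y-line → (1,6), t=5.0004
    cross y-line → (1,7), t=6.0357
    cross x-line → (0,7), t=6.1819 (wall)
  → r_2 = 6.1819
beam 3: φ=180°, α=195°
  d=(-0.9659,-0.2588)  start (2,1)  tX=0.6212 tY=0.6568  stride 1/|dx|=1.0353 1/|dy|=3.8637
    cross x-line → (1,1), t=0.6212
    cross y-line → (1,0), t=0.6568 (wall)
  → r_3 = 0.6568
beam 4: φ=270°, α=285°
  d=(0.2588,-0.9659)  start (2,1)  tX=1.5455 tY=0.1760  stride 1/|dx|=3.8637 1/|dy|=1.0353
    cross y-line → (2,0), t=0.1760 (wall)
  → r_4 = 0.1760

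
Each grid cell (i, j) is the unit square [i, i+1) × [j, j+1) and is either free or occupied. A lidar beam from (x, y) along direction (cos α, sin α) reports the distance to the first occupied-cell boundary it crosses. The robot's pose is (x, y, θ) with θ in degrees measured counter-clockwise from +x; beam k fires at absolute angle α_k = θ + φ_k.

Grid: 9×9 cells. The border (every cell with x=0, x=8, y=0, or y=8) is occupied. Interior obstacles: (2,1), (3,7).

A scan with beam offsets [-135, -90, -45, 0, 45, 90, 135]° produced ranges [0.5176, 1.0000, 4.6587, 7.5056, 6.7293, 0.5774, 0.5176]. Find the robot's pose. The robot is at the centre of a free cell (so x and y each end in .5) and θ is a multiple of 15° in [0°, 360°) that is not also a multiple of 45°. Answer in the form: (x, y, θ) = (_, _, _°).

(x, y, θ) = (3.5, 1.5, 60°)

Enumerate (i+0.5, j+0.5, θ) over the 47 free cells and 16 admissible headings. For each, cast all 7 beams and compare to the given ranges.
  (5.5, 5.5, 150°): beam 1 = 2.5882 ≠ 0.5176 ✗
  (3.5, 1.5, 285°): beam 1 = 0.5774 ≠ 0.5176 ✗
  (6.5, 6.5, 60°): beam 1 = 5.6940 ≠ 0.5176 ✗
  …
  (3.5, 1.5, 60°): r_1=0.5176, r_2=1.0000, r_3=4.6587, r_4=7.5056, r_5=6.7293, r_6=0.5774, r_7=0.5176 — all match ✓
No second candidate reproduces the full scan.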